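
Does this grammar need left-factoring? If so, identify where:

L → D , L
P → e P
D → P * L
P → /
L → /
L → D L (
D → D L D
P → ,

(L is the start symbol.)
Left-factoring is needed when two productions for the same non-terminal
share a common prefix on the right-hand side.

Productions for L:
  L → D , L
  L → /
  L → D L (
Productions for P:
  P → e P
  P → /
  P → ,
Productions for D:
  D → P * L
  D → D L D

Found common prefix 'D' in productions for L

Answer: Yes, L has productions with common prefix 'D'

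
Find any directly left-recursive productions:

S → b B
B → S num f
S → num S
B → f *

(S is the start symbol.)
No direct left recursion

S → b B: starts with b
B → S num f: starts with S
S → num S: starts with num
B → f *: starts with f

No direct left recursion found.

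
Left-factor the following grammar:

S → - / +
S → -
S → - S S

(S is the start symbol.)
S → - S'
S' → / +
S' → ε
S' → S S

Left-factoring transforms A → αβ₁ | αβ₂ into A → αA' and A' → β₁ | β₂
(α is the longest common prefix among the alternatives). Repeat until
no nonterminal has two alternatives with a common prefix.

Round 1: S has alternatives sharing prefix '-'. Introduce S': S → - S'
  Add: S' → / +
  Add: S' → ε
  Add: S' → S S

No remaining common prefixes — done.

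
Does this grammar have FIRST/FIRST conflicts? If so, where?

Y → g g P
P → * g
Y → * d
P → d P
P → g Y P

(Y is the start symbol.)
No FIRST/FIRST conflicts.

A FIRST/FIRST conflict occurs when two productions N → α and N → β for the same non-terminal have FIRST(α) ∩ FIRST(β) ≠ ∅ (with ε ∈ FIRST of a nullable right-hand side, so two nullable alternatives also conflict).

Productions for Y:
  Y → g g P: FIRST = { 'g' }
  Y → * d: FIRST = { '*' }
Productions for P:
  P → * g: FIRST = { '*' }
  P → d P: FIRST = { 'd' }
  P → g Y P: FIRST = { 'g' }

All alternatives of each non-terminal have pairwise disjoint FIRST sets.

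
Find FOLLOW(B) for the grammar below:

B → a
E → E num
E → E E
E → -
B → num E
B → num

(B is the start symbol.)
{ $ }

To compute FOLLOW(B), find every occurrence of B on a right-hand side N → α B β: add FIRST(β) \ {ε}, and if β is empty or nullable also add FOLLOW(N). Iterate to a fixed point.

B is the start symbol, so $ ∈ FOLLOW(B).
B does not occur on any right-hand side.

Taking the union: FOLLOW(B) = { $ }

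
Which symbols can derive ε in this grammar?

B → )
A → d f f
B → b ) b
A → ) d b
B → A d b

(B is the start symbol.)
A non-terminal is nullable if it can derive ε (the empty string): either it has an ε-production, or it has a production whose right-hand side consists entirely of nullable non-terminals.

There are no ε-productions, so no non-terminal can derive ε.
No non-terminals are nullable.

Answer: None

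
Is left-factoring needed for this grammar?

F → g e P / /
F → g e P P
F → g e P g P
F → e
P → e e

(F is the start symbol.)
Left-factoring is needed when two productions for the same non-terminal
share a common prefix on the right-hand side.

Productions for F:
  F → g e P / /
  F → g e P P
  F → g e P g P
  F → e

Found common prefix 'g e P' in productions for F

Answer: Yes, F has productions with common prefix 'g e P'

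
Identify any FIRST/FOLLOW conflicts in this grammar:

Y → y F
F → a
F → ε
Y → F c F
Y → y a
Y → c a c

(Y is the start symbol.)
No FIRST/FOLLOW conflicts.

A FIRST/FOLLOW conflict occurs when a non-terminal N has a nullable alternative N → β (β ⇒* ε) and another alternative N → α with FIRST(α) ∩ FOLLOW(N) ≠ ∅: on such a lookahead the parser cannot decide between expanding α and letting N vanish via β.

Nullable non-terminals: F.

F: nullable alternative(s) F → ε; FOLLOW(F) = { $, 'c' }
  F → a: FIRST \ {ε} = { 'a' } — disjoint from FOLLOW(F)
  F → ε: FIRST \ {ε} = { } — this is the only nullable alternative, skip

Y has no nullable alternative, so no FIRST/FOLLOW check is needed there.

No FIRST/FOLLOW conflicts found.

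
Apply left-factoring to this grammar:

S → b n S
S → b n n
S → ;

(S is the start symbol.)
Left-factoring transforms A → αβ₁ | αβ₂ into A → αA' and A' → β₁ | β₂
(α is the longest common prefix among the alternatives). Repeat until
no nonterminal has two alternatives with a common prefix.

Round 1: S has alternatives sharing prefix 'b n'. Introduce S': S → b n S'
  Add: S' → S
  Add: S' → n

No remaining common prefixes — done.

Resulting grammar:
S → b n S'
S' → S
S' → n
S → ;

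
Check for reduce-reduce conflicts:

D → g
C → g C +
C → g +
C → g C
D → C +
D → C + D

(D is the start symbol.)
Augment with D' → D and build the canonical LR(0) collection (I0 = CLOSURE({[D' → . D]}), then GOTO on every symbol after a dot until no new states appear). It has 10 states:
  I0: { [C → . g +], [C → . g C +], [C → . g C], [D → . C + D], [D → . C +], [D → . g], [D' → . D] }  — shift
  I1: { [D → C . + D], [D → C . +] }  — shift
  I2: { [D' → D .] }  — accept
  I3: { [C → . g +], [C → . g C +], [C → . g C], [C → g . +], [C → g . C +], [C → g . C], [D → g .] }  — shift, reduce
  I4: { [C → g + .] }  — reduce
  I5: { [C → g C . +], [C → g C .] }  — shift, reduce
  I6: { [C → . g +], [C → . g C +], [C → . g C], [C → g . +], [C → g . C +], [C → g . C] }  — shift
  I7: { [C → g C + .] }  — reduce
  I8: { [C → . g +], [C → . g C +], [C → . g C], [D → . C + D], [D → . C +], [D → . g], [D → C + . D], [D → C + .] }  — shift, reduce
  I9: { [D → C + D .] }  — reduce

No state contains more than one complete item.

Answer: No reduce-reduce conflicts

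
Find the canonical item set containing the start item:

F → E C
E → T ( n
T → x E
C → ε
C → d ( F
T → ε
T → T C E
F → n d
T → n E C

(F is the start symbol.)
First, augment the grammar with F' → F
I₀ = CLOSURE({ [F' → . F] }):
  [F' → . F] has the dot before F: add [F → . E C], [F → . n d]
  [F → . E C] has the dot before E: add [E → . T ( n]
  [E → . T ( n] has the dot before T: add [T → . x E], [T → .], [T → . T C E], [T → . n E C]
No further items can be added.

I₀ = { [E → . T ( n], [F → . E C], [F → . n d], [F' → . F], [T → . T C E], [T → . n E C], [T → . x E], [T → .] }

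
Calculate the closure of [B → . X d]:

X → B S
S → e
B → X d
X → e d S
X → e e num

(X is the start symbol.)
To compute CLOSURE, for each item [A → α.Bβ] where B is a non-terminal, add [B → .γ] for all productions B → γ; repeat for the newly added items until nothing changes.

Start with: [B → . X d]
  [B → . X d] has the dot before X: add [X → . B S], [X → . e d S], [X → . e e num]
  [X → . B S] has the dot before B: all B-items already present
No further items can be added.

CLOSURE = { [B → . X d], [X → . B S], [X → . e d S], [X → . e e num] }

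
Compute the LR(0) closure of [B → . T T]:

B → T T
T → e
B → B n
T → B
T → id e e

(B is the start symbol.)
{ [B → . B n], [B → . T T], [T → . B], [T → . e], [T → . id e e] }

Start with: [B → . T T]
  [B → . T T] has the dot before T: add [T → . e], [T → . B], [T → . id e e]
  [T → . B] has the dot before B: add [B → . B n]
No further items can be added.

CLOSURE = { [B → . B n], [B → . T T], [T → . B], [T → . e], [T → . id e e] }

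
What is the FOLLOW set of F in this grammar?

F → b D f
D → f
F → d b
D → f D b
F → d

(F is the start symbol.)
{ $ }

To compute FOLLOW(F), find every occurrence of F on a right-hand side N → α F β: add FIRST(β) \ {ε}, and if β is empty or nullable also add FOLLOW(N). Iterate to a fixed point.

F is the start symbol, so $ ∈ FOLLOW(F).
F does not occur on any right-hand side.

Taking the union: FOLLOW(F) = { $ }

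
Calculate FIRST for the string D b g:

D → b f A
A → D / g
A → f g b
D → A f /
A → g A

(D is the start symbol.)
FIRST sets of the non-terminals involved (from the grammar, by fixed-point iteration):
  FIRST(D) = { 'b', 'f', 'g' }

To compute FIRST(D b g), process the symbols left to right:
Symbol D is a non-terminal. Add FIRST(D) \ {ε} = { 'b', 'f', 'g' }
D is not nullable (ε ∉ FIRST(D)), so stop here.
FIRST(D b g) = { 'b', 'f', 'g' }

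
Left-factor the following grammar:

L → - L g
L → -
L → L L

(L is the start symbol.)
L → - L'
L' → L g
L' → ε
L → L L

Left-factoring transforms A → αβ₁ | αβ₂ into A → αA' and A' → β₁ | β₂
(α is the longest common prefix among the alternatives). Repeat until
no nonterminal has two alternatives with a common prefix.

Round 1: L has alternatives sharing prefix '-'. Introduce L': L → - L'
  Add: L' → L g
  Add: L' → ε

No remaining common prefixes — done.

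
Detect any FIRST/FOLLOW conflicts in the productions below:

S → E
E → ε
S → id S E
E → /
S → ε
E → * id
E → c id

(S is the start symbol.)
Nullable non-terminals: E, S.
FIRST sets used below: FIRST(E) = { '*', '/', 'c', ε }

E: nullable alternative(s) E → ε; FOLLOW(E) = { $, '*', '/', 'c' }
  E → ε: FIRST \ {ε} = { } — this is the only nullable alternative, skip
  E → /: FIRST \ {ε} = { '/' } — overlaps FOLLOW(E) on { '/' }: CONFLICT
  E → * id: FIRST \ {ε} = { '*' } — overlaps FOLLOW(E) on { '*' }: CONFLICT
  E → c id: FIRST \ {ε} = { 'c' } — overlaps FOLLOW(E) on { 'c' }: CONFLICT

S: nullable alternative(s) S → E, S → ε; FOLLOW(S) = { $, '*', '/', 'c' }
  S → E: FIRST \ {ε} = { '*', '/', 'c' } — overlaps FOLLOW(S) on { '*', '/', 'c' }: CONFLICT
  S → id S E: FIRST \ {ε} = { 'id' } — disjoint from FOLLOW(S)
  S → ε: FIRST \ {ε} = { } — disjoint from FOLLOW(S)

So the grammar has 4 FIRST/FOLLOW conflicts (marked CONFLICT above).

Answer: Yes. S → E with FOLLOW(S) on { '*', '/', 'c' }; E → '/' with FOLLOW(E) on { '/' }; E → '*' id with FOLLOW(E) on { '*' }; E → c id with FOLLOW(E) on { 'c' }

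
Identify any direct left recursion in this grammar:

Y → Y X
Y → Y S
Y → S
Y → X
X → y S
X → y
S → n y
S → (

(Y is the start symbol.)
Yes, Y is left-recursive

Y → Y X: LEFT RECURSIVE (starts with Y)
Y → Y S: LEFT RECURSIVE (starts with Y)
Y → S: starts with S
Y → X: starts with X
X → y S: starts with y
X → y: starts with y
S → n y: starts with n
S → (: starts with '('

The grammar has direct left recursion on: Y.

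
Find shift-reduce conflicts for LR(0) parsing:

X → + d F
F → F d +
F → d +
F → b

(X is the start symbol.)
Yes — I4: [X → + d F .] vs [F → F . d +]

A shift-reduce conflict occurs when an LR(0) state has both:
  - a complete (reduce) item [A → α .] (dot at the end), and
  - a shift item [B → β . c γ] (dot before a terminal).

Augment with X' → X and build the canonical LR(0) collection (I0 = CLOSURE({[X' → . X]}), then GOTO on every symbol after a dot until no new states appear). It has 10 states:
  I0: { [X → . + d F], [X' → . X] }  — shift
  I1: { [X → + . d F] }  — shift
  I2: { [X' → X .] }  — accept
  I3: { [F → . F d +], [F → . b], [F → . d +], [X → + d . F] }  — shift
  I4: { [F → F . d +], [X → + d F .] }  — shift, reduce
  I5: { [F → b .] }  — reduce
  I6: { [F → d . +] }  — shift
  I7: { [F → d + .] }  — reduce
  I8: { [F → F d . +] }  — shift
  I9: { [F → F d + .] }  — reduce

I4 contains reduce item [X → + d F .] and shift item [F → F . d +] — shift-reduce conflict.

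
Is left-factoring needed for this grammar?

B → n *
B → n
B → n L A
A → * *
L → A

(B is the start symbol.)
Left-factoring is needed when two productions for the same non-terminal
share a common prefix on the right-hand side.

Productions for B:
  B → n *
  B → n
  B → n L A

Found common prefix 'n' in productions for B

Answer: Yes, B has productions with common prefix 'n'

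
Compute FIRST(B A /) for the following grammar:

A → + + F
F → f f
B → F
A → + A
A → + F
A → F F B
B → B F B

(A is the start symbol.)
{ 'f' }

FIRST sets of the non-terminals involved (from the grammar, by fixed-point iteration):
  FIRST(B) = { 'f' }

To compute FIRST(B A /), process the symbols left to right:
Symbol B is a non-terminal. Add FIRST(B) \ {ε} = { 'f' }
B is not nullable (ε ∉ FIRST(B)), so stop here.
FIRST(B A /) = { 'f' }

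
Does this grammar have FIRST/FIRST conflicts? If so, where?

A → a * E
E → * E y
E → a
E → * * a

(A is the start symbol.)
A FIRST/FIRST conflict occurs when two productions N → α and N → β for the same non-terminal have FIRST(α) ∩ FIRST(β) ≠ ∅ (with ε ∈ FIRST of a nullable right-hand side, so two nullable alternatives also conflict).

Productions for E:
  E → * E y: FIRST = { '*' }
  E → a: FIRST = { 'a' }
  E → * * a: FIRST = { '*' }
A has only one production, so no FIRST/FIRST conflict is possible there.

Conflict for E: E → * E y and E → * * a
  Overlap: { '*' }

Answer: Yes. E → '*' E y / E → '*' '*' a on { '*' }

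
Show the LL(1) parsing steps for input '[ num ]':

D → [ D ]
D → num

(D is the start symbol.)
Stack is shown with the top on the left.

Stack    Input      Action
--------------------------
D $      [ num ] $  output D → [ D ]
[ D ] $  [ num ] $  match '['
D ] $    num ] $    output D → num
num ] $  num ] $    match 'num'
] $      ] $        match ']'
$        $          accept

The string is accepted.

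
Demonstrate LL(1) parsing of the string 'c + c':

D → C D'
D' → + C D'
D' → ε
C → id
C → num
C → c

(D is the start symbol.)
Stack is shown with the top on the left.

Stack     Input    Action
-------------------------
D $       c + c $  output D → C D'
C D' $    c + c $  output C → c
c D' $    c + c $  match 'c'
D' $      + c $    output D' → + C D'
+ C D' $  + c $    match '+'
C D' $    c $      output C → c
c D' $    c $      match 'c'
D' $      $        output D' → ε
$         $        accept

The string is accepted.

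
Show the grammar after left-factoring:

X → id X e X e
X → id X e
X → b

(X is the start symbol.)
X → id X e X'
X' → X e
X' → ε
X → b

Left-factoring transforms A → αβ₁ | αβ₂ into A → αA' and A' → β₁ | β₂
(α is the longest common prefix among the alternatives). Repeat until
no nonterminal has two alternatives with a common prefix.

Round 1: X has alternatives sharing prefix 'id X e'. Introduce X': X → id X e X'
  Add: X' → X e
  Add: X' → ε

No remaining common prefixes — done.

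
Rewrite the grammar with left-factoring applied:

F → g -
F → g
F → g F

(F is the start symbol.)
Left-factoring transforms A → αβ₁ | αβ₂ into A → αA' and A' → β₁ | β₂
(α is the longest common prefix among the alternatives). Repeat until
no nonterminal has two alternatives with a common prefix.

Round 1: F has alternatives sharing prefix 'g'. Introduce F': F → g F'
  Add: F' → -
  Add: F' → ε
  Add: F' → F

No remaining common prefixes — done.

Resulting grammar:
F → g F'
F' → -
F' → ε
F' → F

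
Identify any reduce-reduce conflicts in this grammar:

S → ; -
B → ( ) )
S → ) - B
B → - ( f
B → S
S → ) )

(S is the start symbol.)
No reduce-reduce conflicts

A reduce-reduce conflict occurs when an LR(0) state has two complete items [A → α .] and [B → β .] — both call for a reduction, and with no lookahead the parser cannot choose between them.

Augment with S' → S and build the canonical LR(0) collection (I0 = CLOSURE({[S' → . S]}), then GOTO on every symbol after a dot until no new states appear). It has 15 states:
  I0: { [S → . ) )], [S → . ) - B], [S → . ; -], [S' → . S] }  — shift
  I1: { [S → ) . )], [S → ) . - B] }  — shift
  I2: { [S → ; . -] }  — shift
  I3: { [S' → S .] }  — accept
  I4: { [S → ; - .] }  — reduce
  I5: { [S → ) ) .] }  — reduce
  I6: { [B → . ( ) )], [B → . - ( f], [B → . S], [S → ) - . B], [S → . ) )], [S → . ) - B], [S → . ; -] }  — shift
  I7: { [B → ( . ) )] }  — shift
  I8: { [B → - . ( f] }  — shift
  I9: { [S → ) - B .] }  — reduce
  I10: { [B → S .] }  — reduce
  I11: { [B → - ( . f] }  — shift
  I12: { [B → - ( f .] }  — reduce
  I13: { [B → ( ) . )] }  — shift
  I14: { [B → ( ) ) .] }  — reduce

No state contains more than one complete item.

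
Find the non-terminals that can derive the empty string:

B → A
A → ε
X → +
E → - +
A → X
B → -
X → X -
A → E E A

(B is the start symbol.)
A non-terminal is nullable if it can derive ε (the empty string): either it has an ε-production, or it has a production whose right-hand side consists entirely of nullable non-terminals.

ε-productions: A → ε
So A is immediately nullable.
B → A: every symbol on the right is nullable, so B is nullable too.
No further non-terminal can be added: every production for the remaining non-terminals contains a terminal or a non-nullable non-terminal.
Nullable = { 'A', 'B' }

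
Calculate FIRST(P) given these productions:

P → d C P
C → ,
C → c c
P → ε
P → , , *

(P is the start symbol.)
{ ',', 'd', ε }

From P → d C P:
  - d is a terminal: add 'd' and stop
From P → ε:
  - ε-production, so ε ∈ FIRST(P)
From P → , , *:
  - ',' is a terminal: add ',' and stop

Collecting: FIRST(P) = { ',', 'd', ε }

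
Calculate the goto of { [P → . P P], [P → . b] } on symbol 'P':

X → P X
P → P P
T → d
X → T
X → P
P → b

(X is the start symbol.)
GOTO(I, 'P') = CLOSURE({ [A → αX.β] : [A → α.Xβ] ∈ I, X = 'P' })

Items with dot before 'P', with the dot advanced:
  [P → . P P] → [P → P . P]
Closure of the advanced items:
  [P → P . P] has the dot before P: add [P → . P P], [P → . b]

GOTO = { [P → . P P], [P → . b], [P → P . P] }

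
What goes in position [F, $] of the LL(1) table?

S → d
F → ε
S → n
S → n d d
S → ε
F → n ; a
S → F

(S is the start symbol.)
F → ε

To find M[F, $], we find productions for F where $ is in the predict set (PREDICT(N → α) = (FIRST(α) \ {ε}) ∪ (FOLLOW(N) if α ⇒* ε)).

Relevant sets:
  FOLLOW(F) = { $ }

F → ε: PREDICT = { $ }
  $ is in predict set, so this production goes in M[F, $]
F → n ; a: PREDICT = { 'n' }

M[F, $] = F → ε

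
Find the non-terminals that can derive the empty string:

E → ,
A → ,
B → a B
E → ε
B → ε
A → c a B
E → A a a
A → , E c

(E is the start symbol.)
A non-terminal is nullable if it can derive ε (the empty string): either it has an ε-production, or it has a production whose right-hand side consists entirely of nullable non-terminals.

ε-productions: E → ε, B → ε
So E, B are immediately nullable.
No further non-terminal can be added: every production for the remaining non-terminals contains a terminal or a non-nullable non-terminal.
Nullable = { 'B', 'E' }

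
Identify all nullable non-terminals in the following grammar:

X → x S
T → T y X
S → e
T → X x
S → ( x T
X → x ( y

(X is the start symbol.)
There are no ε-productions, so no non-terminal can derive ε.
No non-terminals are nullable.

Answer: None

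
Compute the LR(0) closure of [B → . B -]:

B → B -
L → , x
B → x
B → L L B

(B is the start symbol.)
{ [B → . B -], [B → . L L B], [B → . x], [L → . , x] }

To compute CLOSURE, for each item [A → α.Bβ] where B is a non-terminal, add [B → .γ] for all productions B → γ; repeat for the newly added items until nothing changes.

Start with: [B → . B -]
  [B → . B -] has the dot before B: add [B → . x], [B → . L L B]
  [B → . L L B] has the dot before L: add [L → . , x]
No further items can be added.

CLOSURE = { [B → . B -], [B → . L L B], [B → . x], [L → . , x] }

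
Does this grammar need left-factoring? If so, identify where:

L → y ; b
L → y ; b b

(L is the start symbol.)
Left-factoring is needed when two productions for the same non-terminal
share a common prefix on the right-hand side.

Productions for L:
  L → y ; b
  L → y ; b b

Found common prefix 'y ; b' in productions for L

Answer: Yes, L has productions with common prefix 'y ; b'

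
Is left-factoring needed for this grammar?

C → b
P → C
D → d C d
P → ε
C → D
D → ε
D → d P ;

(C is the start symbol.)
Yes, D has productions with common prefix 'd'

Left-factoring is needed when two productions for the same non-terminal
share a common prefix on the right-hand side.

Productions for C:
  C → b
  C → D
Productions for P:
  P → C
  P → ε
Productions for D:
  D → d C d
  D → ε
  D → d P ;

Found common prefix 'd' in productions for D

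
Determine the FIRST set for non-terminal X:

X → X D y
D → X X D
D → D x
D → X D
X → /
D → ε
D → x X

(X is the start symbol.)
{ '/' }

From X → X D y:
  - X is the symbol being defined: contributes nothing new
    X is not nullable, so stop
From X → /:
  - '/' is a terminal: add '/' and stop

Collecting: FIRST(X) = { '/' }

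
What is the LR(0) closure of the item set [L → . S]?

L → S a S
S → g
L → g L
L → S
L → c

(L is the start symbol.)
{ [L → . S], [S → . g] }

Start with: [L → . S]
  [L → . S] has the dot before S: add [S → . g]
No further items can be added.

CLOSURE = { [L → . S], [S → . g] }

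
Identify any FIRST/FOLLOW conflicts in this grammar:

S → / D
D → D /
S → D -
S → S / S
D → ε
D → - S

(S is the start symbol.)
Yes. D → D '/' with FOLLOW(D) on { '-', '/' }; D → '-' S with FOLLOW(D) on { '-' }

A FIRST/FOLLOW conflict occurs when a non-terminal N has a nullable alternative N → β (β ⇒* ε) and another alternative N → α with FIRST(α) ∩ FOLLOW(N) ≠ ∅: on such a lookahead the parser cannot decide between expanding α and letting N vanish via β.

Nullable non-terminals: D.
FIRST sets used below: FIRST(D) = { '-', '/', ε }

D: nullable alternative(s) D → ε; FOLLOW(D) = { $, '-', '/' }
  D → D /: FIRST \ {ε} = { '-', '/' } — overlaps FOLLOW(D) on { '-', '/' }: CONFLICT
  D → ε: FIRST \ {ε} = { } — this is the only nullable alternative, skip
  D → - S: FIRST \ {ε} = { '-' } — overlaps FOLLOW(D) on { '-' }: CONFLICT

S has no nullable alternative, so no FIRST/FOLLOW check is needed there.

So the grammar has 2 FIRST/FOLLOW conflicts (marked CONFLICT above).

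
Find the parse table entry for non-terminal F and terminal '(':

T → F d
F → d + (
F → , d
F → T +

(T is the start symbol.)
Empty (error entry)

To find M[F, '('], we find productions for F where '(' is in the predict set (PREDICT(N → α) = (FIRST(α) \ {ε}) ∪ (FOLLOW(N) if α ⇒* ε)).

Relevant sets:
  FIRST(T) = { ',', 'd' }

F → d + (: PREDICT = { 'd' }
F → , d: PREDICT = { ',' }
F → T +: PREDICT = { ',', 'd' }

M[F, '('] is empty (no production applies)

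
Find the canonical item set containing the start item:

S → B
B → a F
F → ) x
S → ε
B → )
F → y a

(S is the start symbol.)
{ [B → . )], [B → . a F], [S → . B], [S → .], [S' → . S] }

First, augment the grammar with S' → S
I₀ = CLOSURE({ [S' → . S] }):
  [S' → . S] has the dot before S: add [S → . B], [S → .]
  [S → . B] has the dot before B: add [B → . a F], [B → . )]
No further items can be added.

I₀ = { [B → . )], [B → . a F], [S → . B], [S → .], [S' → . S] }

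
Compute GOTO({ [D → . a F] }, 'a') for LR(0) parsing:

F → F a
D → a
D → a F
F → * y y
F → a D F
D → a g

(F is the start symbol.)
GOTO(I, 'a') = CLOSURE({ [A → αX.β] : [A → α.Xβ] ∈ I, X = 'a' })

Items with dot before 'a', with the dot advanced:
  [D → . a F] → [D → a . F]
Closure of the advanced items:
  [D → a . F] has the dot before F: add [F → . F a], [F → . * y y], [F → . a D F]

GOTO = { [D → a . F], [F → . * y y], [F → . F a], [F → . a D F] }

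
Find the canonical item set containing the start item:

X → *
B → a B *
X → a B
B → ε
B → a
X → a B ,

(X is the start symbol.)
{ [X → . *], [X → . a B ,], [X → . a B], [X' → . X] }

First, augment the grammar with X' → X
I₀ = CLOSURE({ [X' → . X] }):
  [X' → . X] has the dot before X: add [X → . *], [X → . a B], [X → . a B ,]
No further items can be added.

I₀ = { [X → . *], [X → . a B ,], [X → . a B], [X' → . X] }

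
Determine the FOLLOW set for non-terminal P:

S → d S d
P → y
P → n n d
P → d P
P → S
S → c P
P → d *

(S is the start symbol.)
To compute FOLLOW(P), find every occurrence of P on a right-hand side N → α P β: add FIRST(β) \ {ε}, and if β is empty or nullable also add FOLLOW(N). Iterate to a fixed point.

In P → d P: P is at the end; this adds FOLLOW(P) to itself — nothing new
In S → c P: P is at the end, add FOLLOW(S)

The FOLLOW sets referred to above (computed the same way, to a fixed point):
  FOLLOW(S) = { $, 'd' }

Taking the union: FOLLOW(P) = { $, 'd' }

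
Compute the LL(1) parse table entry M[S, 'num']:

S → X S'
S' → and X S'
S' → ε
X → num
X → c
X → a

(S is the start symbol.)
To find M[S, 'num'], we find productions for S where 'num' is in the predict set (PREDICT(N → α) = (FIRST(α) \ {ε}) ∪ (FOLLOW(N) if α ⇒* ε)).

Relevant sets:
  FIRST(X) = { 'a', 'c', 'num' }

S → X S': PREDICT = { 'a', 'c', 'num' }
  'num' is in predict set, so this production goes in M[S, 'num']

M[S, 'num'] = S → X S'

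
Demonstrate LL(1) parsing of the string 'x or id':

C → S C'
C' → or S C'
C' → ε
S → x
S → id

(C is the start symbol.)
Stack is shown with the top on the left.

Stack      Input      Action
----------------------------
C $        x or id $  output C → S C'
S C' $     x or id $  output S → x
x C' $     x or id $  match 'x'
C' $       or id $    output C' → or S C'
or S C' $  or id $    match 'or'
S C' $     id $       output S → id
id C' $    id $       match 'id'
C' $       $          output C' → ε
$          $          accept

The string is accepted.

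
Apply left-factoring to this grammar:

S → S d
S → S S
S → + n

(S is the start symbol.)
S → S S'
S' → d
S' → S
S → + n

Left-factoring transforms A → αβ₁ | αβ₂ into A → αA' and A' → β₁ | β₂
(α is the longest common prefix among the alternatives). Repeat until
no nonterminal has two alternatives with a common prefix.

Round 1: S has alternatives sharing prefix 'S'. Introduce S': S → S S'
  Add: S' → d
  Add: S' → S

No remaining common prefixes — done.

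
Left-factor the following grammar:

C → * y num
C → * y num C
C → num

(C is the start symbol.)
C → * y num C'
C' → ε
C' → C
C → num

Left-factoring transforms A → αβ₁ | αβ₂ into A → αA' and A' → β₁ | β₂
(α is the longest common prefix among the alternatives). Repeat until
no nonterminal has two alternatives with a common prefix.

Round 1: C has alternatives sharing prefix '* y num'. Introduce C': C → * y num C'
  Add: C' → ε
  Add: C' → C

No remaining common prefixes — done.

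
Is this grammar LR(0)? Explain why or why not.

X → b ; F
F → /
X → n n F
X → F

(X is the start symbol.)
A grammar is LR(0) if no state in the canonical LR(0) collection has:
  - both a shift item (dot before a terminal) and a complete item (shift-reduce conflict), or
  - two or more complete items (reduce-reduce conflict; the accept item [X' → X .] counts as a complete item here).

Augment with X' → X and build the canonical LR(0) collection (I0 = CLOSURE({[X' → . X]}), then GOTO on every symbol after a dot until no new states appear). It has 10 states:
  I0: { [F → . /], [X → . F], [X → . b ; F], [X → . n n F], [X' → . X] }  — shift
  I1: { [F → / .] }  — reduce
  I2: { [X → F .] }  — reduce
  I3: { [X' → X .] }  — accept
  I4: { [X → b . ; F] }  — shift
  I5: { [X → n . n F] }  — shift
  I6: { [F → . /], [X → n n . F] }  — shift
  I7: { [X → n n F .] }  — reduce
  I8: { [F → . /], [X → b ; . F] }  — shift
  I9: { [X → b ; F .] }  — reduce

Every state is either a pure shift/goto state or contains exactly one complete item and nothing to shift — no conflicts. The grammar is LR(0).

Answer: Yes, the grammar is LR(0)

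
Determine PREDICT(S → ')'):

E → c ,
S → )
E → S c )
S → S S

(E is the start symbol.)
{ ')' }

PREDICT(S → ')') = (FIRST(RHS) \ {ε}) ∪ (FOLLOW(S) if ε ∈ FIRST(RHS), i.e. RHS ⇒* ε)
FIRST(')') = { ')' }
ε ∉ FIRST(')'), so FOLLOW(S) is not added.
PREDICT(S → ')') = { ')' }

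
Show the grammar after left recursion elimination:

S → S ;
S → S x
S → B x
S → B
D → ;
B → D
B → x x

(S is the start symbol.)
S is directly left-recursive. The standard transformation for
  A → A α₁ | ... | A α_m | β₁ | ... | β_n
is
  A  → β₁ A' | ... | β_n A'
  A' → α₁ A' | ... | α_m A' | ε

S → B x becomes S → B x S'
S → B becomes S → B S'
S → S ; becomes S' → ; S'
S → S x becomes S' → x S'
Add S' → ε

Productions for other non-terminals are unchanged:
  D → ;
  B → D
  B → x x

Resulting grammar:
S → B x S'
S → B S'
S' → ; S'
S' → x S'
S' → ε
D → ;
B → D
B → x x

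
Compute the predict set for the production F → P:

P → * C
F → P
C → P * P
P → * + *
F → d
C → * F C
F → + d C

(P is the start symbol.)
{ '*' }

PREDICT(F → P) = (FIRST(RHS) \ {ε}) ∪ (FOLLOW(F) if ε ∈ FIRST(RHS), i.e. RHS ⇒* ε)
FIRST(P) = { '*' }
FIRST(P) = { '*' }
ε ∉ FIRST(P), so FOLLOW(F) is not added.
PREDICT(F → P) = { '*' }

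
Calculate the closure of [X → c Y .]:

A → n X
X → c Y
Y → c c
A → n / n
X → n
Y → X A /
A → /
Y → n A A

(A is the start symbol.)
{ [X → c Y .] }

Start with: [X → c Y .]
The dot is at the end, so nothing is added.

CLOSURE = { [X → c Y .] }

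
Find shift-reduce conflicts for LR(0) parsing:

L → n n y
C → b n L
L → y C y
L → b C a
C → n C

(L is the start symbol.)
Augment with L' → L and build the canonical LR(0) collection (I0 = CLOSURE({[L' → . L]}), then GOTO on every symbol after a dot until no new states appear). It has 16 states:
  I0: { [L → . b C a], [L → . n n y], [L → . y C y], [L' → . L] }  — shift
  I1: { [L' → L .] }  — accept
  I2: { [C → . b n L], [C → . n C], [L → b . C a] }  — shift
  I3: { [L → n . n y] }  — shift
  I4: { [C → . b n L], [C → . n C], [L → y . C y] }  — shift
  I5: { [L → y C . y] }  — shift
  I6: { [C → b . n L] }  — shift
  I7: { [C → . b n L], [C → . n C], [C → n . C] }  — shift
  I8: { [C → n C .] }  — reduce
  I9: { [C → b n . L], [L → . b C a], [L → . n n y], [L → . y C y] }  — shift
  I10: { [C → b n L .] }  — reduce
  I11: { [L → y C y .] }  — reduce
  I12: { [L → n n . y] }  — shift
  I13: { [L → n n y .] }  — reduce
  I14: { [L → b C . a] }  — shift
  I15: { [L → b C a .] }  — reduce

No state contains both a complete item and a shift item.

Answer: No shift-reduce conflicts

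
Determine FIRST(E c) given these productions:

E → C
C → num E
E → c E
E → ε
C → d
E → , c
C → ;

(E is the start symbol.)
{ ',', ';', 'c', 'd', 'num' }

FIRST sets of the non-terminals involved (from the grammar, by fixed-point iteration):
  FIRST(E) = { ',', ';', 'c', 'd', 'num', ε }

To compute FIRST(E c), process the symbols left to right:
Symbol E is a non-terminal. Add FIRST(E) \ {ε} = { ',', ';', 'c', 'd', 'num' }
E is nullable (ε ∈ FIRST(E)), continue to the next symbol.
Symbol c is a terminal. Add 'c' and stop.
FIRST(E c) = { ',', ';', 'c', 'd', 'num' }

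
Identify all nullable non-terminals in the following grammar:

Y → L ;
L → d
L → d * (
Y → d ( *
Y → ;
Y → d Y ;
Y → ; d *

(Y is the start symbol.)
There are no ε-productions, so no non-terminal can derive ε.
No non-terminals are nullable.

Answer: None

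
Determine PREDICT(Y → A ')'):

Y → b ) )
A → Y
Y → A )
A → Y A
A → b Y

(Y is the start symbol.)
{ 'b' }

PREDICT(Y → A ')') = (FIRST(RHS) \ {ε}) ∪ (FOLLOW(Y) if ε ∈ FIRST(RHS), i.e. RHS ⇒* ε)
FIRST(A) = { 'b' }
FIRST(A ')') = { 'b' }
ε ∉ FIRST(A ')'), so FOLLOW(Y) is not added.
PREDICT(Y → A ')') = { 'b' }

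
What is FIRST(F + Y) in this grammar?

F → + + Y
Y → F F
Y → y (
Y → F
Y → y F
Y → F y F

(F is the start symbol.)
{ '+' }

FIRST sets of the non-terminals involved (from the grammar, by fixed-point iteration):
  FIRST(F) = { '+' }

To compute FIRST(F + Y), process the symbols left to right:
Symbol F is a non-terminal. Add FIRST(F) \ {ε} = { '+' }
F is not nullable (ε ∉ FIRST(F)), so stop here.
FIRST(F + Y) = { '+' }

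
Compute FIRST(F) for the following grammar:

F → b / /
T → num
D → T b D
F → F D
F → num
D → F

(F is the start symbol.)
To compute FIRST(F), examine every production with F on the left-hand side, reading each right-hand side left to right until a non-nullable symbol is reached.

From F → b / /:
  - b is a terminal: add 'b' and stop
From F → F D:
  - F is the symbol being defined: contributes nothing new
    F is not nullable, so stop
From F → num:
  - num is a terminal: add 'num' and stop

Collecting: FIRST(F) = { 'b', 'num' }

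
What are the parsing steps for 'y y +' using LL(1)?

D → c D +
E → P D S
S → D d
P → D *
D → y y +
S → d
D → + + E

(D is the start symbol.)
LL(1) parsing maintains a stack (initially the start symbol over $) and the input. At each step: if the stack top is a terminal, match it against the current input token; if it is a non-terminal N, replace it with the RHS of M[N, lookahead] (the unique production whose predict set contains the lookahead).

Stack is shown with the top on the left.

Stack    Input    Action
------------------------
D $      y y + $  output D → y y +
y y + $  y y + $  match 'y'
y + $    y + $    match 'y'
+ $      + $      match '+'
$        $        accept

The string is accepted.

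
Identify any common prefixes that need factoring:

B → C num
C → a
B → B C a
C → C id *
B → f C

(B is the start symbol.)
No, left-factoring is not needed

Left-factoring is needed when two productions for the same non-terminal
share a common prefix on the right-hand side.

Productions for B:
  B → C num
  B → B C a
  B → f C
Productions for C:
  C → a
  C → C id *

No common prefixes found.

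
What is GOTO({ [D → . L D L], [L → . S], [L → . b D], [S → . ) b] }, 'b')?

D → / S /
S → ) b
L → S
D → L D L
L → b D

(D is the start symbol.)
{ [D → . / S /], [D → . L D L], [L → . S], [L → . b D], [L → b . D], [S → . ) b] }

GOTO(I, 'b') = CLOSURE({ [A → αX.β] : [A → α.Xβ] ∈ I, X = 'b' })

Items with dot before 'b', with the dot advanced:
  [L → . b D] → [L → b . D]
Closure of the advanced items:
  [L → b . D] has the dot before D: add [D → . / S /], [D → . L D L]
  [D → . L D L] has the dot before L: add [L → . S], [L → . b D]
  [L → . S] has the dot before S: add [S → . ) b]

GOTO = { [D → . / S /], [D → . L D L], [L → . S], [L → . b D], [L → b . D], [S → . ) b] }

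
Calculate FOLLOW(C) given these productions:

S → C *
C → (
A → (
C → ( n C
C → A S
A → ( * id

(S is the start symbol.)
{ '*' }

To compute FOLLOW(C), find every occurrence of C on a right-hand side N → α C β: add FIRST(β) \ {ε}, and if β is empty or nullable also add FOLLOW(N). Iterate to a fixed point.

In S → C *: C is followed by '*', add FIRST('*') \ {ε} = { '*' }
In C → ( n C: C is at the end; this adds FOLLOW(C) to itself — nothing new

Taking the union: FOLLOW(C) = { '*' }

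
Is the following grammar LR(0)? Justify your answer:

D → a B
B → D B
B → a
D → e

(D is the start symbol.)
Augment with D' → D and build the canonical LR(0) collection (I0 = CLOSURE({[D' → . D]}), then GOTO on every symbol after a dot until no new states appear). It has 8 states:
  I0: { [D → . a B], [D → . e], [D' → . D] }  — shift
  I1: { [D' → D .] }  — accept
  I2: { [B → . D B], [B → . a], [D → . a B], [D → . e], [D → a . B] }  — shift
  I3: { [D → e .] }  — reduce
  I4: { [D → a B .] }  — reduce
  I5: { [B → . D B], [B → . a], [B → D . B], [D → . a B], [D → . e] }  — shift
  I6: { [B → . D B], [B → . a], [B → a .], [D → . a B], [D → . e], [D → a . B] }  — shift, reduce
  I7: { [B → D B .] }  — reduce

Conflict in state I6:
  Shift-reduce conflict between [B → a .] and [B → . a]
So the grammar is NOT LR(0).

Answer: No. Shift-reduce conflict between [B → a .] and [B → . a]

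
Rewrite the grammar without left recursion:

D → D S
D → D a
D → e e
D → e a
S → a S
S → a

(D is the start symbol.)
D is directly left-recursive. The standard transformation for
  A → A α₁ | ... | A α_m | β₁ | ... | β_n
is
  A  → β₁ A' | ... | β_n A'
  A' → α₁ A' | ... | α_m A' | ε

D → e e becomes D → e e D'
D → e a becomes D → e a D'
D → D S becomes D' → S D'
D → D a becomes D' → a D'
Add D' → ε

Productions for other non-terminals are unchanged:
  S → a S
  S → a

Resulting grammar:
D → e e D'
D → e a D'
D' → S D'
D' → a D'
D' → ε
S → a S
S → a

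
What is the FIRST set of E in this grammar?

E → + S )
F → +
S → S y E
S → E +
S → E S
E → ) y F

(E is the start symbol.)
{ ')', '+' }

To compute FIRST(E), examine every production with E on the left-hand side, reading each right-hand side left to right until a non-nullable symbol is reached.

From E → + S ):
  - '+' is a terminal: add '+' and stop
From E → ) y F:
  - ')' is a terminal: add ')' and stop

Collecting: FIRST(E) = { ')', '+' }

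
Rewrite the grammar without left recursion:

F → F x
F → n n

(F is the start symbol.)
F is directly left-recursive. The standard transformation for
  A → A α₁ | ... | A α_m | β₁ | ... | β_n
is
  A  → β₁ A' | ... | β_n A'
  A' → α₁ A' | ... | α_m A' | ε

F → n n becomes F → n n F'
F → F x becomes F' → x F'
Add F' → ε

Resulting grammar:
F → n n F'
F' → x F'
F' → ε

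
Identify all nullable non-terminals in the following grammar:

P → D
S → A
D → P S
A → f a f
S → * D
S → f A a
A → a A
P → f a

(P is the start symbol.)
None

There are no ε-productions, so no non-terminal can derive ε.
No non-terminals are nullable.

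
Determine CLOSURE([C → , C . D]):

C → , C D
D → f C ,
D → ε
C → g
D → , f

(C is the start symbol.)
{ [C → , C . D], [D → . , f], [D → . f C ,], [D → .] }

To compute CLOSURE, for each item [A → α.Bβ] where B is a non-terminal, add [B → .γ] for all productions B → γ; repeat for the newly added items until nothing changes.

Start with: [C → , C . D]
  [C → , C . D] has the dot before D: add [D → . f C ,], [D → .], [D → . , f]
No further items can be added.

CLOSURE = { [C → , C . D], [D → . , f], [D → . f C ,], [D → .] }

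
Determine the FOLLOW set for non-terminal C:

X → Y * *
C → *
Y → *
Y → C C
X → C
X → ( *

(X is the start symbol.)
To compute FOLLOW(C), find every occurrence of C on a right-hand side N → α C β: add FIRST(β) \ {ε}, and if β is empty or nullable also add FOLLOW(N). Iterate to a fixed point.

In Y → C C: C is followed by C, add FIRST(C) \ {ε} = { '*' }
In Y → C C: C is at the end, add FOLLOW(Y)
In X → C: C is at the end, add FOLLOW(X)

The FOLLOW sets referred to above (computed the same way, to a fixed point):
  FOLLOW(Y) = { '*' }
  FOLLOW(X) = { $ }

Taking the union: FOLLOW(C) = { $, '*' }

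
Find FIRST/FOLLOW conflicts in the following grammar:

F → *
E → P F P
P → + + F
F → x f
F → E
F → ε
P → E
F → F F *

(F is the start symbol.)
Yes. F → '*' with FOLLOW(F) on { '*' }; F → x f with FOLLOW(F) on { 'x' }; F → E with FOLLOW(F) on { '+' }; F → F F '*' with FOLLOW(F) on { '*', '+', 'x' }

Nullable non-terminals: F.
FIRST sets used below: FIRST(E) = { '+' }, FIRST(F) = { '*', '+', 'x', ε }

F: nullable alternative(s) F → ε; FOLLOW(F) = { $, '*', '+', 'x' }
  F → *: FIRST \ {ε} = { '*' } — overlaps FOLLOW(F) on { '*' }: CONFLICT
  F → x f: FIRST \ {ε} = { 'x' } — overlaps FOLLOW(F) on { 'x' }: CONFLICT
  F → E: FIRST \ {ε} = { '+' } — overlaps FOLLOW(F) on { '+' }: CONFLICT
  F → ε: FIRST \ {ε} = { } — this is the only nullable alternative, skip
  F → F F *: FIRST \ {ε} = { '*', '+', 'x' } — overlaps FOLLOW(F) on { '*', '+', 'x' }: CONFLICT

E, P have no nullable alternative, so no FIRST/FOLLOW check is needed there.

So the grammar has 4 FIRST/FOLLOW conflicts (marked CONFLICT above).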